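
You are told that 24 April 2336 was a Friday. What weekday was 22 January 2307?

Count forward from the earlier date (January 22, 2307) to the later (April 24, 2336):
Day-of-year of January 22, 2307: 22.
Day-of-year of April 24, 2336: 115.
2307 has 365 days, so 365 − 22 = 343 days remain in 2307.
Full years 2308–2335: 21 common + 7 leap = 21×365 + 7×366 = 10227 days.
Total: 343 + 10227 + 115 = 10685 days.
10685 mod 7 = 3, so 3 days before Friday is Tuesday.

Tuesday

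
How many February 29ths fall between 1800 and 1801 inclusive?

0

Years divisible by 4 in [1800, 1801]: 1800.
Of these, 1800 is divisible by 100 but not 400, so not leap.
Leap years: 1 − 1 = 0.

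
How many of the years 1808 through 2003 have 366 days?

Years divisible by 4: 1808, 1812, …, 2000 — 49 in all.
Of these, 1900 is divisible by 100 but not 400, so not leap.
2000 is divisible by 400, so still leap.
Leap years: 49 − 1 = 48.

48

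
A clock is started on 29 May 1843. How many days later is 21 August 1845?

815

Day-of-year of May 29, 1843: 149.
Day-of-year of August 21, 1845: 233.
1843 has 365 days, so 365 − 149 = 216 days remain in 1843.
Full years: 1844: 366. Sum = 366.
Total: 216 + 366 + 233 = 815 days.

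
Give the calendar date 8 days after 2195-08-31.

2195-09-08

Count 8 days after August 31, 2195:
August 2195: 31 − 31 = 0 days remain.
September 1–8, 2195: 8 days.
Total: 0 + 8 = 8 days.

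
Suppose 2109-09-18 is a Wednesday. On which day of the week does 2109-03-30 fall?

Count forward from the earlier date (March 30, 2109) to the later (September 18, 2109):
March 2109: 31 − 30 = 1 day remains.
Then April (30), May (31), June (30), July (31), August (31): 30 + 31 + 30 + 31 + 31 = 153 days.
September 1–18, 2109: 18 days.
Total: 1 + 153 + 18 = 172 days.
172 mod 7 = 4, so 4 days before Wednesday is Saturday.

Saturday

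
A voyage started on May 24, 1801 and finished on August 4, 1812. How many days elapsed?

4090

From May 24, 1801 to May 24, 1812: 11 years, of which 3 contain a Feb 29 — 8×365 + 3×366 = 4018 days.
May 1812: 31 − 24 = 7 days remain.
Then June (30), July (31): 30 + 31 = 61 days.
August 1–4, 1812: 4 days.
Residual: 72 days.
Total: 4090 days.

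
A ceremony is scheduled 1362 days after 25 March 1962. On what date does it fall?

16 December 1965

Count 1362 days after March 25, 1962:
March 25, 1962 → March 25, 1963: 365 days.
March 25, 1963 → March 25, 1964: 366 days (1964 is a leap year).
March 25, 1964 → March 25, 1965: 365 days.
March 1965: 31 − 25 = 6 days remain.
Then April (30), May (31), June (30), July (31), August (31), September (30), October (31), November (30): 30 + 31 + 30 + 31 + 31 + 30 + 31 + 30 = 244 days.
December 1–16, 1965: 16 days.
Residual: 266 days.
Total: 1362 days.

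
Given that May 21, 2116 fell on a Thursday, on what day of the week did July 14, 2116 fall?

May 2116: 31 − 21 = 10 days remain.
Then June (30): 30 days.
July 1–14, 2116: 14 days.
Total: 10 + 30 + 14 = 54 days.
54 mod 7 = 5, so 5 days after Thursday is Tuesday.

Tuesday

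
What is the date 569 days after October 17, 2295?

May 8, 2297

Count 569 days after October 17, 2295:
October 2295: 31 − 17 = 14 days remain.
Then 18 full months totalling 547 days.
May 1–8, 2297: 8 days.
Total: 14 + 547 + 8 = 569 days.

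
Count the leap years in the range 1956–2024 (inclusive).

Years divisible by 4: 1956, 1960, …, 2024 — 18 in all.
2000 is divisible by 400, so still leap.
No century exceptions apply. Count: 18.

18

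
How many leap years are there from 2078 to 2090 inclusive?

3

Years divisible by 4 in [2078, 2090]: 2080, 2084, 2088.
No century exceptions apply. Count: 3.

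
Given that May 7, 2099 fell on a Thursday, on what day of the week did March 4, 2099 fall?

Wednesday

Count forward from the earlier date (March 4, 2099) to the later (May 7, 2099):
March 2099: 31 − 4 = 27 days remain.
Then April (30): 30 days.
May 1–7, 2099: 7 days.
Total: 27 + 30 + 7 = 64 days.
64 mod 7 = 1, so 1 day before Thursday is Wednesday.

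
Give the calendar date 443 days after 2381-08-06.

2382-10-23

Count 443 days after August 6, 2381:
Day-of-year of August 6, 2381: 218.
Day-of-year of October 23, 2382: 296.
2381 has 365 days, so 365 − 218 = 147 days remain in 2381.
Total: 147 + 296 = 443 days.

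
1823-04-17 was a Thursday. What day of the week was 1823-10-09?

April 1823: 30 − 17 = 13 days remain.
Then May (31), June (30), July (31), August (31), September (30): 31 + 30 + 31 + 31 + 30 = 153 days.
October 1–9, 1823: 9 days.
Total: 13 + 153 + 9 = 175 days.
175 is a multiple of 7, so 1823-10-09 falls on the same weekday: Thursday.

Thursday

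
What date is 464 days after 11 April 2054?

19 July 2055

Count 464 days after April 11, 2054:
April 2054: 30 − 11 = 19 days remain.
Then 14 full months totalling 426 days.
July 1–19, 2055: 19 days.
Total: 19 + 426 + 19 = 464 days.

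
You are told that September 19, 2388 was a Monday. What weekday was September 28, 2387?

Count forward from the earlier date (September 28, 2387) to the later (September 19, 2388):
September 2387: 30 − 28 = 2 days remain.
Then 11 full months totalling 336 days.
September 1–19, 2388: 19 days.
Total: 2 + 336 + 19 = 357 days.
357 is a multiple of 7, so September 28, 2387 falls on the same weekday: Monday.

Monday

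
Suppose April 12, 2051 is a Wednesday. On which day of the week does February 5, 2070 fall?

Day-of-year of April 12, 2051: 102.
Day-of-year of February 5, 2070: 36.
2051 has 365 days, so 365 − 102 = 263 days remain in 2051.
Full years 2052–2069: 13 common + 5 leap = 13×365 + 5×366 = 6575 days.
Total: 263 + 6575 + 36 = 6874 days.
6874 is a multiple of 7, so February 5, 2070 falls on the same weekday: Wednesday.

Wednesday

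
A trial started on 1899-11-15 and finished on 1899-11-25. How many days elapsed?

10

Within November 1899: 25 − 15 = 10 days.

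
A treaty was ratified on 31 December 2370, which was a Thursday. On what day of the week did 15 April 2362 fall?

Count forward from the earlier date (April 15, 2362) to the later (December 31, 2370):
Day-of-year of April 15, 2362: 105.
Day-of-year of December 31, 2370: 365.
2362 has 365 days, so 365 − 105 = 260 days remain in 2362.
Full years 2363–2369: 5 common + 2 leap = 5×365 + 2×366 = 2557 days.
Total: 260 + 2557 + 365 = 3182 days.
3182 mod 7 = 4, so 4 days before Thursday is Sunday.

Sunday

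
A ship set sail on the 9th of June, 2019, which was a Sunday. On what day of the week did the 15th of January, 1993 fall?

Count forward from the earlier date (January 15, 1993) to the later (June 9, 2019):
From January 15, 1993 to January 15, 2019: 26 years, of which 6 contain a Feb 29 — 20×365 + 6×366 = 9496 days.
(2000 is a leap year (divisible by 400).)
January 2019: 31 − 15 = 16 days remain.
Then February 2019 (28), March (31), April (30), May (31): 28 + 31 + 30 + 31 = 120 days.
June 1–9, 2019: 9 days.
Residual: 145 days.
Total: 9641 days.
9641 mod 7 = 2, so 2 days before Sunday is Friday.

Friday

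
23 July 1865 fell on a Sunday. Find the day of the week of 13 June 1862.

Count forward from the earlier date (June 13, 1862) to the later (July 23, 1865):
June 13, 1862 → June 13, 1863: 365 days.
June 13, 1863 → June 13, 1864: 366 days (1864 is a leap year).
June 13, 1864 → June 13, 1865: 365 days.
June 1865: 30 − 13 = 17 days remain.
July 1–23, 1865: 23 days.
Residual: 40 days.
Total: 1136 days.
1136 mod 7 = 2, so 2 days before Sunday is Friday.

Friday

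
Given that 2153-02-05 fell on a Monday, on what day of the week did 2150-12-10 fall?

Thursday

Count forward from the earlier date (December 10, 2150) to the later (February 5, 2153):
Day-of-year of December 10, 2150: 344.
Day-of-year of February 5, 2153: 36.
2150 has 365 days, so 365 − 344 = 21 days remain in 2150.
Full years: 2151: 365; 2152: 366. Sum = 731.
Total: 21 + 731 + 36 = 788 days.
788 mod 7 = 4, so 4 days before Monday is Thursday.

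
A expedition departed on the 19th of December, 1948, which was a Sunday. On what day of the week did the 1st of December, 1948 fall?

Wednesday

Count forward from the earlier date (December 1, 1948) to the later (December 19, 1948):
Within December 1948: 19 − 1 = 18 days.
18 mod 7 = 4, so 4 days before Sunday is Wednesday.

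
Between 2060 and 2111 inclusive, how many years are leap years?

12

Years divisible by 4: 2060, 2064, …, 2108 — 13 in all.
Of these, 2100 is divisible by 100 but not 400, so not leap.
Leap years: 13 − 1 = 12.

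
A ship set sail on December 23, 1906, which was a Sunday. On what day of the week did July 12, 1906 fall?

Count forward from the earlier date (July 12, 1906) to the later (December 23, 1906):
July 1906: 31 − 12 = 19 days remain.
Then August (31), September (30), October (31), November (30): 31 + 30 + 31 + 30 = 122 days.
December 1–23, 1906: 23 days.
Total: 19 + 122 + 23 = 164 days.
164 mod 7 = 3, so 3 days before Sunday is Thursday.

Thursday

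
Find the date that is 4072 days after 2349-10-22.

2360-12-15

Count 4072 days after October 22, 2349:
From October 22, 2349 to October 22, 2360: 11 years, of which 3 contain a Feb 29 — 8×365 + 3×366 = 4018 days.
October 2360: 31 − 22 = 9 days remain.
Then November (30): 30 days.
December 1–15, 2360: 15 days.
Residual: 54 days.
Total: 4072 days.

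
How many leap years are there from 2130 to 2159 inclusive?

7

Years divisible by 4 in [2130, 2159]: 2132, 2136, 2140, 2144, 2148, 2152, 2156.
No century exceptions apply. Count: 7.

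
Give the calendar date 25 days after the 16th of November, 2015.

the 11th of December, 2015

Count 25 days after November 16, 2015:
November 2015: 30 − 16 = 14 days remain.
December 1–11, 2015: 11 days.
Total: 14 + 11 = 25 days.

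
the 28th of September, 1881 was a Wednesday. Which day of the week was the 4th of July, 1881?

Count forward from the earlier date (July 4, 1881) to the later (September 28, 1881):
July 1881: 31 − 4 = 27 days remain.
Then August (31): 31 days.
September 1–28, 1881: 28 days.
Total: 27 + 31 + 28 = 86 days.
86 mod 7 = 2, so 2 days before Wednesday is Monday.

Monday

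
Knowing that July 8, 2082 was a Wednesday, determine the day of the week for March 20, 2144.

Friday

Day-of-year of July 8, 2082: 189.
Day-of-year of March 20, 2144: 80.
2082 has 365 days, so 365 − 189 = 176 days remain in 2082.
Full years 2083–2143: 47 common + 14 leap = 47×365 + 14×366 = 22279 days.
Total: 176 + 22279 + 80 = 22535 days.
22535 mod 7 = 2, so 2 days after Wednesday is Friday.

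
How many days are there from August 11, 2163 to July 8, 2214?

From August 11, 2163 to August 11, 2213: 50 years, of which 12 contain a Feb 29 — 38×365 + 12×366 = 18262 days.
(2200 is not a leap year (divisible by 100 but not 400).)
August 2213: 31 − 11 = 20 days remain.
Then 10 full months totalling 303 days.
July 1–8, 2214: 8 days.
Residual: 331 days.
Total: 18593 days.

18593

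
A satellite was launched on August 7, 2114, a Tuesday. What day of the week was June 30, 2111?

Count forward from the earlier date (June 30, 2111) to the later (August 7, 2114):
Day-of-year of June 30, 2111: 181.
Day-of-year of August 7, 2114: 219.
2111 has 365 days, so 365 − 181 = 184 days remain in 2111.
Full years: 2112: 366; 2113: 365. Sum = 731.
Total: 184 + 731 + 219 = 1134 days.
1134 is a multiple of 7, so June 30, 2111 falls on the same weekday: Tuesday.

Tuesday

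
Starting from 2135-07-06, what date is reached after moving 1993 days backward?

2130-01-20

Count 1993 days before July 6, 2135:
Day-of-year of January 20, 2130: 20.
Day-of-year of July 6, 2135: 187.
2130 has 365 days, so 365 − 20 = 345 days remain in 2130.
Full years: 2131: 365; 2132: 366; 2133: 365; 2134: 365. Sum = 1461.
Total: 345 + 1461 + 187 = 1993 days.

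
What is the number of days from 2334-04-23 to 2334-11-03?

194

April 2334: 30 − 23 = 7 days remain.
Then May (31), June (30), July (31), August (31), September (30), October (31): 31 + 30 + 31 + 31 + 30 + 31 = 184 days.
November 1–3, 2334: 3 days.
Total: 7 + 184 + 3 = 194 days.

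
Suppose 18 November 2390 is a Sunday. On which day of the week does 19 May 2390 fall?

Saturday

Count forward from the earlier date (May 19, 2390) to the later (November 18, 2390):
May 2390: 31 − 19 = 12 days remain.
Then June (30), July (31), August (31), September (30), October (31): 30 + 31 + 31 + 30 + 31 = 153 days.
November 1–18, 2390: 18 days.
Total: 12 + 153 + 18 = 183 days.
183 mod 7 = 1, so 1 day before Sunday is Saturday.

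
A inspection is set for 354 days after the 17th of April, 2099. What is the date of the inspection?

the 6th of April, 2100

Count 354 days after April 17, 2099:
April 2099: 30 − 17 = 13 days remain.
Then 11 full months totalling 335 days.
April 1–6, 2100: 6 days.
Residual: 354 days.
Total: 354 days.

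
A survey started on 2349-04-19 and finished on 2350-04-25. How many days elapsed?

April 19, 2349 → April 19, 2350: 365 days.
Within April 2350: 25 − 19 = 6 days.
Total: 371 days.

371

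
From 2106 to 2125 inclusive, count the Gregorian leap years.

5

Years divisible by 4 in [2106, 2125]: 2108, 2112, 2116, 2120, 2124.
No century exceptions apply. Count: 5.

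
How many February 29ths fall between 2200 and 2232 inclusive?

Years divisible by 4 in [2200, 2232]: 2200, 2204, 2208, 2212, 2216, 2220, 2224, 2228, 2232.
Of these, 2200 is divisible by 100 but not 400, so not leap.
Leap years: 9 − 1 = 8.

8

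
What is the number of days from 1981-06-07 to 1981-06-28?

Within June 1981: 28 − 7 = 21 days.

21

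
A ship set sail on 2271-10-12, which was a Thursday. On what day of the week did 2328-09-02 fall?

Sunday

Day-of-year of October 12, 2271: 285.
Day-of-year of September 2, 2328: 246.
2271 has 365 days, so 365 − 285 = 80 days remain in 2271.
Full years 2272–2327: 43 common + 13 leap = 43×365 + 13×366 = 20453 days.
Total: 80 + 20453 + 246 = 20779 days.
20779 mod 7 = 3, so 3 days after Thursday is Sunday.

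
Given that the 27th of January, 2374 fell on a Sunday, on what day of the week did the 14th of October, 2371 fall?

Count forward from the earlier date (October 14, 2371) to the later (January 27, 2374):
October 14, 2371 → October 14, 2372: 366 days (2372 is a leap year).
October 14, 2372 → October 14, 2373: 365 days.
October 2373: 31 − 14 = 17 days remain.
Then November (30), December (31): 30 + 31 = 61 days.
January 1–27, 2374: 27 days.
Residual: 105 days.
Total: 836 days.
836 mod 7 = 3, so 3 days before Sunday is Thursday.

Thursday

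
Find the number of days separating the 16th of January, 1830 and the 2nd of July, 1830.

167

January 1830: 31 − 16 = 15 days remain.
Then February 1830 (28), March (31), April (30), May (31), June (30): 28 + 31 + 30 + 31 + 30 = 150 days.
July 1–2, 1830: 2 days.
Total: 15 + 150 + 2 = 167 days.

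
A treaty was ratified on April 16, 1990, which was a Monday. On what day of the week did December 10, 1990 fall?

Monday

April 1990: 30 − 16 = 14 days remain.
Then May (31), June (30), July (31), August (31), September (30), October (31), November (30): 31 + 30 + 31 + 31 + 30 + 31 + 30 = 214 days.
December 1–10, 1990: 10 days.
Total: 14 + 214 + 10 = 238 days.
238 is a multiple of 7, so December 10, 1990 falls on the same weekday: Monday.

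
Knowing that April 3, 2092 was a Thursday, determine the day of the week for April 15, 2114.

Sunday

From April 3, 2092 to April 3, 2114: 22 years, of which 4 contain a Feb 29 — 18×365 + 4×366 = 8034 days.
(2100 is not a leap year (divisible by 100 but not 400).)
Within April 2114: 15 − 3 = 12 days.
Total: 8046 days.
8046 mod 7 = 3, so 3 days after Thursday is Sunday.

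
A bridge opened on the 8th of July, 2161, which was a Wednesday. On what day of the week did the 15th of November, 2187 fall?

From July 8, 2161 to July 8, 2187: 26 years, of which 6 contain a Feb 29 — 20×365 + 6×366 = 9496 days.
July 2187: 31 − 8 = 23 days remain.
Then August (31), September (30), October (31): 31 + 30 + 31 = 92 days.
November 1–15, 2187: 15 days.
Residual: 130 days.
Total: 9626 days.
9626 mod 7 = 1, so 1 day after Wednesday is Thursday.

Thursday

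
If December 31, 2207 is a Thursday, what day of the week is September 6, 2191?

Tuesday

Count forward from the earlier date (September 6, 2191) to the later (December 31, 2207):
Day-of-year of September 6, 2191: 249.
Day-of-year of December 31, 2207: 365.
2191 has 365 days, so 365 − 249 = 116 days remain in 2191.
Full years 2192–2206: 12 common + 3 leap = 12×365 + 3×366 = 5478 days.
Total: 116 + 5478 + 365 = 5959 days.
5959 mod 7 = 2, so 2 days before Thursday is Tuesday.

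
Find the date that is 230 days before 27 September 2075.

9 February 2075

Count 230 days before September 27, 2075:
February 2075: 28 − 9 = 19 days remain (2075 is not a leap year, so February has 28 days).
Then March (31), April (30), May (31), June (30), July (31), August (31): 31 + 30 + 31 + 30 + 31 + 31 = 184 days.
September 1–27, 2075: 27 days.
Total: 19 + 184 + 27 = 230 days.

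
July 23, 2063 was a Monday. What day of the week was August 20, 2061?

Count forward from the earlier date (August 20, 2061) to the later (July 23, 2063):
August 20, 2061 → August 20, 2062: 365 days.
August 2062: 31 − 20 = 11 days remain.
Then 10 full months totalling 303 days.
July 1–23, 2063: 23 days.
Residual: 337 days.
Total: 702 days.
702 mod 7 = 2, so 2 days before Monday is Saturday.

Saturday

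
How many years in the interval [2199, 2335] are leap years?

32

Years divisible by 4: 2200, 2204, …, 2332 — 34 in all.
Of these, 2200, 2300 are divisible by 100 but not 400, so not leap.
Leap years: 34 − 2 = 32.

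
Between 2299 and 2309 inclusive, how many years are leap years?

2

Years divisible by 4 in [2299, 2309]: 2300, 2304, 2308.
Of these, 2300 is divisible by 100 but not 400, so not leap.
Leap years: 3 − 1 = 2.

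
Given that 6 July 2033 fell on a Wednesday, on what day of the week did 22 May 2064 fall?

Day-of-year of July 6, 2033: 187.
Day-of-year of May 22, 2064: 143.
2033 has 365 days, so 365 − 187 = 178 days remain in 2033.
Full years 2034–2063: 23 common + 7 leap = 23×365 + 7×366 = 10957 days.
Total: 178 + 10957 + 143 = 11278 days.
11278 mod 7 = 1, so 1 day after Wednesday is Thursday.

Thursday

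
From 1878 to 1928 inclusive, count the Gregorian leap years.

Years divisible by 4: 1880, 1884, …, 1928 — 13 in all.
Of these, 1900 is divisible by 100 but not 400, so not leap.
Leap years: 13 − 1 = 12.

12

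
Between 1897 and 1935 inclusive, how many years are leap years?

Years divisible by 4 in [1897, 1935]: 1900, 1904, 1908, 1912, 1916, 1920, 1924, 1928, 1932.
Of these, 1900 is divisible by 100 but not 400, so not leap.
Leap years: 9 − 1 = 8.

8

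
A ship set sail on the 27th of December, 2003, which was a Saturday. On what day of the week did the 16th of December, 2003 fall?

Count forward from the earlier date (December 16, 2003) to the later (December 27, 2003):
Within December 2003: 27 − 16 = 11 days.
11 mod 7 = 4, so 4 days before Saturday is Tuesday.

Tuesday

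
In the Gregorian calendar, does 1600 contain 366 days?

Yes

1600 is a leap year (divisible by 400).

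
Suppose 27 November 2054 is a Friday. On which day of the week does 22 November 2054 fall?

Count forward from the earlier date (November 22, 2054) to the later (November 27, 2054):
Within November 2054: 27 − 22 = 5 days.
5 mod 7 = 5, so 5 days before Friday is Sunday.

Sunday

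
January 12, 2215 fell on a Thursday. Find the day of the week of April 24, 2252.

From January 12, 2215 to January 12, 2252: 37 years, of which 9 contain a Feb 29 — 28×365 + 9×366 = 13514 days.
January 2252: 31 − 12 = 19 days remain.
Then February 2252 (29), March (31): 29 + 31 = 60 days.
April 1–24, 2252: 24 days.
Residual: 103 days.
Total: 13617 days.
13617 mod 7 = 2, so 2 days after Thursday is Saturday.

Saturday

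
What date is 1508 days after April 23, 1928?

June 9, 1932

Count 1508 days after April 23, 1928:
Day-of-year of April 23, 1928: 114.
Day-of-year of June 9, 1932: 161.
1928 has 366 days, so 366 − 114 = 252 days remain in 1928.
Full years: 1929: 365; 1930: 365; 1931: 365. Sum = 1095.
Total: 252 + 1095 + 161 = 1508 days.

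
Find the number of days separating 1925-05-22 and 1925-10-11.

142

May 1925: 31 − 22 = 9 days remain.
Then June (30), July (31), August (31), September (30): 30 + 31 + 31 + 30 = 122 days.
October 1–11, 1925: 11 days.
Total: 9 + 122 + 11 = 142 days.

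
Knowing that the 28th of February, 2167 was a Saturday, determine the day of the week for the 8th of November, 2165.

Count forward from the earlier date (November 8, 2165) to the later (February 28, 2167):
November 2165: 30 − 8 = 22 days remain.
Then 14 full months totalling 427 days.
February 1–28, 2167: 28 days (2167 is not a leap year).
Total: 22 + 427 + 28 = 477 days.
477 mod 7 = 1, so 1 day before Saturday is Friday.

Friday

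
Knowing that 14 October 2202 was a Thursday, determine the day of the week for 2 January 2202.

Saturday

Count forward from the earlier date (January 2, 2202) to the later (October 14, 2202):
January 2202: 31 − 2 = 29 days remain.
Then February 2202 (28), March (31), April (30), May (31), June (30), July (31), August (31), September (30): 28 + 31 + 30 + 31 + 30 + 31 + 31 + 30 = 242 days.
October 1–14, 2202: 14 days.
Total: 29 + 242 + 14 = 285 days.
285 mod 7 = 5, so 5 days before Thursday is Saturday.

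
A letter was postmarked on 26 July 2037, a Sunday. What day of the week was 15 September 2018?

Saturday

Count forward from the earlier date (September 15, 2018) to the later (July 26, 2037):
From September 15, 2018 to September 15, 2036: 18 years, of which 5 contain a Feb 29 — 13×365 + 5×366 = 6575 days.
September 2036: 30 − 15 = 15 days remain.
Then 9 full months totalling 273 days.
July 1–26, 2037: 26 days.
Residual: 314 days.
Total: 6889 days.
6889 mod 7 = 1, so 1 day before Sunday is Saturday.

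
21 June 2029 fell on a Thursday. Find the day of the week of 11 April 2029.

Count forward from the earlier date (April 11, 2029) to the later (June 21, 2029):
April 2029: 30 − 11 = 19 days remain.
Then May (31): 31 days.
June 1–21, 2029: 21 days.
Total: 19 + 31 + 21 = 71 days.
71 mod 7 = 1, so 1 day before Thursday is Wednesday.

Wednesday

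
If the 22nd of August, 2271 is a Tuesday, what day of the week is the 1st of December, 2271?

August 2271: 31 − 22 = 9 days remain.
Then September (30), October (31), November (30): 30 + 31 + 30 = 91 days.
December 1, 2271: 1 day.
Total: 9 + 91 + 1 = 101 days.
101 mod 7 = 3, so 3 days after Tuesday is Friday.

Friday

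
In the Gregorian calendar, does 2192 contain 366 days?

2192 is a leap year.

Yes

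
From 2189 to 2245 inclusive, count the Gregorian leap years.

Years divisible by 4: 2192, 2196, …, 2244 — 14 in all.
Of these, 2200 is divisible by 100 but not 400, so not leap.
Leap years: 14 − 1 = 13.

13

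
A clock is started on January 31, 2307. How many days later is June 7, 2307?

127

January 2307: 31 − 31 = 0 days remain.
Then February 2307 (28), March (31), April (30), May (31): 28 + 31 + 30 + 31 = 120 days.
June 1–7, 2307: 7 days.
Total: 0 + 120 + 7 = 127 days.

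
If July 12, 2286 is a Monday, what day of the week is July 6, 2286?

Count forward from the earlier date (July 6, 2286) to the later (July 12, 2286):
Within July 2286: 12 − 6 = 6 days.
6 mod 7 = 6, so 6 days before Monday is Tuesday.

Tuesday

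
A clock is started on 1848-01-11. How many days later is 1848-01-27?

16

Within January 1848: 27 − 11 = 16 days.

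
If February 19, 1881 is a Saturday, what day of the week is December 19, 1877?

Wednesday

Count forward from the earlier date (December 19, 1877) to the later (February 19, 1881):
December 19, 1877 → December 19, 1878: 365 days.
December 19, 1878 → December 19, 1879: 365 days.
December 19, 1879 → December 19, 1880: 366 days (1880 is a leap year).
December 1880: 31 − 19 = 12 days remain.
Then January (31): 31 days.
February 1–19, 1881: 19 days (1881 is not a leap year).
Residual: 62 days.
Total: 1158 days.
1158 mod 7 = 3, so 3 days before Saturday is Wednesday.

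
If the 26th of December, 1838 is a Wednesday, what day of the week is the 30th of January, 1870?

Sunday

From December 26, 1838 to December 26, 1869: 31 years, of which 8 contain a Feb 29 — 23×365 + 8×366 = 11323 days.
December 1869: 31 − 26 = 5 days remain.
January 1–30, 1870: 30 days.
Residual: 35 days.
Total: 11358 days.
11358 mod 7 = 4, so 4 days after Wednesday is Sunday.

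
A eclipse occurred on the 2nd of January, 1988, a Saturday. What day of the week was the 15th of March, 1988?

Tuesday

January 1988: 31 − 2 = 29 days remain.
Then February 1988 (29): 29 days.
March 1–15, 1988: 15 days.
Total: 29 + 29 + 15 = 73 days.
73 mod 7 = 3, so 3 days after Saturday is Tuesday.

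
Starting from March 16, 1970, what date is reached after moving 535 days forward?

September 2, 1971

Count 535 days after March 16, 1970:
March 16, 1970 → March 16, 1971: 365 days.
March 1971: 31 − 16 = 15 days remain.
Then April (30), May (31), June (30), July (31), August (31): 30 + 31 + 30 + 31 + 31 = 153 days.
September 1–2, 1971: 2 days.
Residual: 170 days.
Total: 535 days.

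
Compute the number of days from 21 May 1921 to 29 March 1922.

Day-of-year of May 21, 1921: 141.
Day-of-year of March 29, 1922: 88.
1921 has 365 days, so 365 − 141 = 224 days remain in 1921.
Total: 224 + 88 = 312 days.

312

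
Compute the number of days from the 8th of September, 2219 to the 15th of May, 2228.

Day-of-year of September 8, 2219: 251.
Day-of-year of May 15, 2228: 136.
2219 has 365 days, so 365 − 251 = 114 days remain in 2219.
Full years 2220–2227: 6 common + 2 leap = 6×365 + 2×366 = 2922 days.
Total: 114 + 2922 + 136 = 3172 days.

3172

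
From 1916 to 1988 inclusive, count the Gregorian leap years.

19

Years divisible by 4: 1916, 1920, …, 1988 — 19 in all.
No century exceptions apply. Count: 19.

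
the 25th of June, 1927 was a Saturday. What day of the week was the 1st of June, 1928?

Day-of-year of June 25, 1927: 176.
Day-of-year of June 1, 1928: 153.
1927 has 365 days, so 365 − 176 = 189 days remain in 1927.
Total: 189 + 153 = 342 days.
342 mod 7 = 6, so 6 days after Saturday is Friday.

Friday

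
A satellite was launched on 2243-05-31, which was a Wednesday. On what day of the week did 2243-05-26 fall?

Count forward from the earlier date (May 26, 2243) to the later (May 31, 2243):
Within May 2243: 31 − 26 = 5 days.
5 mod 7 = 5, so 5 days before Wednesday is Friday.

Friday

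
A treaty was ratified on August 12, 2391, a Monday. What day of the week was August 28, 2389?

Monday

Count forward from the earlier date (August 28, 2389) to the later (August 12, 2391):
Day-of-year of August 28, 2389: 240.
Day-of-year of August 12, 2391: 224.
2389 has 365 days, so 365 − 240 = 125 days remain in 2389.
Full years: 2390: 365. Sum = 365.
Total: 125 + 365 + 224 = 714 days.
714 is a multiple of 7, so August 28, 2389 falls on the same weekday: Monday.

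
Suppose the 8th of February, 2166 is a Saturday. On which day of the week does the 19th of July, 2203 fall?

Day-of-year of February 8, 2166: 39.
Day-of-year of July 19, 2203: 200.
2166 has 365 days, so 365 − 39 = 326 days remain in 2166.
Full years 2167–2202: 28 common + 8 leap = 28×365 + 8×366 = 13148 days.
Total: 326 + 13148 + 200 = 13674 days.
13674 mod 7 = 3, so 3 days after Saturday is Tuesday.

Tuesday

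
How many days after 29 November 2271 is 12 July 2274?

Day-of-year of November 29, 2271: 333.
Day-of-year of July 12, 2274: 193.
2271 has 365 days, so 365 − 333 = 32 days remain in 2271.
Full years: 2272: 366; 2273: 365. Sum = 731.
Total: 32 + 731 + 193 = 956 days.

956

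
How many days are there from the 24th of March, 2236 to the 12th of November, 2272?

13382

From March 24, 2236 to March 24, 2272: 36 years, of which 9 contain a Feb 29 — 27×365 + 9×366 = 13149 days.
March 2272: 31 − 24 = 7 days remain.
Then April (30), May (31), June (30), July (31), August (31), September (30), October (31): 30 + 31 + 30 + 31 + 31 + 30 + 31 = 214 days.
November 1–12, 2272: 12 days.
Residual: 233 days.
Total: 13382 days.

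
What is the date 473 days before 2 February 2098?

17 October 2096

Count 473 days before February 2, 2098:
Day-of-year of October 17, 2096: 291.
Day-of-year of February 2, 2098: 33.
2096 has 366 days, so 366 − 291 = 75 days remain in 2096.
Full years: 2097: 365. Sum = 365.
Total: 75 + 365 + 33 = 473 days.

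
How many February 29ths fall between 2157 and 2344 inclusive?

45

Years divisible by 4: 2160, 2164, …, 2344 — 47 in all.
Of these, 2200, 2300 are divisible by 100 but not 400, so not leap.
Leap years: 47 − 2 = 45.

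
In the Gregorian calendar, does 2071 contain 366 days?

No

2071 is not a leap year.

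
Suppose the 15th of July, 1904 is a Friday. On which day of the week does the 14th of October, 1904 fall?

Friday

July 1904: 31 − 15 = 16 days remain.
Then August (31), September (30): 31 + 30 = 61 days.
October 1–14, 1904: 14 days.
Total: 16 + 61 + 14 = 91 days.
91 is a multiple of 7, so the 14th of October, 1904 falls on the same weekday: Friday.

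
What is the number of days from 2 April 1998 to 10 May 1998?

April 1998: 30 − 2 = 28 days remain.
May 1–10, 1998: 10 days.
Total: 28 + 10 = 38 days.

38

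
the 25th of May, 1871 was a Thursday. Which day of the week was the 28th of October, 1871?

Saturday

May 1871: 31 − 25 = 6 days remain.
Then June (30), July (31), August (31), September (30): 30 + 31 + 31 + 30 = 122 days.
October 1–28, 1871: 28 days.
Total: 6 + 122 + 28 = 156 days.
156 mod 7 = 2, so 2 days after Thursday is Saturday.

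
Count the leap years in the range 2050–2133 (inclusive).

20

Years divisible by 4: 2052, 2056, …, 2132 — 21 in all.
Of these, 2100 is divisible by 100 but not 400, so not leap.
Leap years: 21 − 1 = 20.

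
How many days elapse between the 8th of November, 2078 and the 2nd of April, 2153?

27173

From November 8, 2078 to November 8, 2152: 74 years, of which 18 contain a Feb 29 — 56×365 + 18×366 = 27028 days.
(2100 is not a leap year (divisible by 100 but not 400).)
November 2152: 30 − 8 = 22 days remain.
Then December (31), January (31), February 2153 (28), March (31): 31 + 31 + 28 + 31 = 121 days.
April 1–2, 2153: 2 days.
Residual: 145 days.
Total: 27173 days.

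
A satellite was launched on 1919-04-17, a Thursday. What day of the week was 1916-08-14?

Monday

Count forward from the earlier date (August 14, 1916) to the later (April 17, 1919):
Day-of-year of August 14, 1916: 227.
Day-of-year of April 17, 1919: 107.
1916 has 366 days, so 366 − 227 = 139 days remain in 1916.
Full years: 1917: 365; 1918: 365. Sum = 730.
Total: 139 + 730 + 107 = 976 days.
976 mod 7 = 3, so 3 days before Thursday is Monday.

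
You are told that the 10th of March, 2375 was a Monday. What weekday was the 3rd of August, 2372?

Thursday

Count forward from the earlier date (August 3, 2372) to the later (March 10, 2375):
Day-of-year of August 3, 2372: 216.
Day-of-year of March 10, 2375: 69.
2372 has 366 days, so 366 − 216 = 150 days remain in 2372.
Full years: 2373: 365; 2374: 365. Sum = 730.
Total: 150 + 730 + 69 = 949 days.
949 mod 7 = 4, so 4 days before Monday is Thursday.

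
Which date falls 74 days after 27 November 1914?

9 February 1915

Count 74 days after November 27, 1914:
November 1914: 30 − 27 = 3 days remain.
Then December (31), January (31): 31 + 31 = 62 days.
February 1–9, 1915: 9 days (1915 is not a leap year).
Total: 3 + 62 + 9 = 74 days.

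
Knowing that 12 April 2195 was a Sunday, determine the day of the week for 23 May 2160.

Count forward from the earlier date (May 23, 2160) to the later (April 12, 2195):
From May 23, 2160 to May 23, 2194: 34 years, of which 8 contain a Feb 29 — 26×365 + 8×366 = 12418 days.
May 2194: 31 − 23 = 8 days remain.
Then 10 full months totalling 304 days.
April 1–12, 2195: 12 days.
Residual: 324 days.
Total: 12742 days.
12742 mod 7 = 2, so 2 days before Sunday is Friday.

Friday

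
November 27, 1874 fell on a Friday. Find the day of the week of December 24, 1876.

Sunday

Day-of-year of November 27, 1874: 331.
Day-of-year of December 24, 1876: 359.
1874 has 365 days, so 365 − 331 = 34 days remain in 1874.
Full years: 1875: 365. Sum = 365.
Total: 34 + 365 + 359 = 758 days.
758 mod 7 = 2, so 2 days after Friday is Sunday.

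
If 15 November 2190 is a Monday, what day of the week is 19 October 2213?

Tuesday

Day-of-year of November 15, 2190: 319.
Day-of-year of October 19, 2213: 292.
2190 has 365 days, so 365 − 319 = 46 days remain in 2190.
Full years 2191–2212: 17 common + 5 leap = 17×365 + 5×366 = 8035 days.
Total: 46 + 8035 + 292 = 8373 days.
8373 mod 7 = 1, so 1 day after Monday is Tuesday.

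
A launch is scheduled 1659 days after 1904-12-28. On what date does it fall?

1909-07-14

Count 1659 days after December 28, 1904:
December 28, 1904 → December 28, 1905: 365 days.
December 28, 1905 → December 28, 1906: 365 days.
December 28, 1906 → December 28, 1907: 365 days.
December 28, 1907 → December 28, 1908: 366 days (1908 is a leap year).
December 1908: 31 − 28 = 3 days remain.
Then January (31), February 1909 (28), March (31), April (30), May (31), June (30): 31 + 28 + 31 + 30 + 31 + 30 = 181 days.
July 1–14, 1909: 14 days.
Residual: 198 days.
Total: 1659 days.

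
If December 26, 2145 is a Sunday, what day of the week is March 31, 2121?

Count forward from the earlier date (March 31, 2121) to the later (December 26, 2145):
Day-of-year of March 31, 2121: 90.
Day-of-year of December 26, 2145: 360.
2121 has 365 days, so 365 − 90 = 275 days remain in 2121.
Full years 2122–2144: 17 common + 6 leap = 17×365 + 6×366 = 8401 days.
Total: 275 + 8401 + 360 = 9036 days.
9036 mod 7 = 6, so 6 days before Sunday is Monday.

Monday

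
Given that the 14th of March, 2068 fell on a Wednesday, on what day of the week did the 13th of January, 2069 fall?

March 2068: 31 − 14 = 17 days remain.
Then 9 full months totalling 275 days.
January 1–13, 2069: 13 days.
Residual: 305 days.
Total: 305 days.
305 mod 7 = 4, so 4 days after Wednesday is Sunday.

Sunday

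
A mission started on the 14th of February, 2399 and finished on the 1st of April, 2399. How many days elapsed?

February 2399: 28 − 14 = 14 days remain (2399 is not a leap year, so February has 28 days).
Then March (31): 31 days.
April 1, 2399: 1 day.
Total: 14 + 31 + 1 = 46 days.

46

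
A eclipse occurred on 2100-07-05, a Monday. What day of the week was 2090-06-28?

Count forward from the earlier date (June 28, 2090) to the later (July 5, 2100):
Day-of-year of June 28, 2090: 179.
Day-of-year of July 5, 2100: 186.
2090 has 365 days, so 365 − 179 = 186 days remain in 2090.
Full years 2091–2099: 7 common + 2 leap = 7×365 + 2×366 = 3287 days.
Total: 186 + 3287 + 186 = 3659 days.
3659 mod 7 = 5, so 5 days before Monday is Wednesday.

Wednesday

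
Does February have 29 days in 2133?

2133 is not a leap year.

No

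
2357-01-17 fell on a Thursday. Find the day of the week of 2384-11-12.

Day-of-year of January 17, 2357: 17.
Day-of-year of November 12, 2384: 317.
2357 has 365 days, so 365 − 17 = 348 days remain in 2357.
Full years 2358–2383: 20 common + 6 leap = 20×365 + 6×366 = 9496 days.
Total: 348 + 9496 + 317 = 10161 days.
10161 mod 7 = 4, so 4 days after Thursday is Monday.

Monday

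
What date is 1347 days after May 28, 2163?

February 3, 2167

Count 1347 days after May 28, 2163:
Day-of-year of May 28, 2163: 148.
Day-of-year of February 3, 2167: 34.
2163 has 365 days, so 365 − 148 = 217 days remain in 2163.
Full years: 2164: 366; 2165: 365; 2166: 365. Sum = 1096.
Total: 217 + 1096 + 34 = 1347 days.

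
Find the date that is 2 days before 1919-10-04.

1919-10-02

Count 2 days before October 4, 1919:
Within October 1919: 4 − 2 = 2 days.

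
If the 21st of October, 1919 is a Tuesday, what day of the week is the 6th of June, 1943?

Sunday

From October 21, 1919 to October 21, 1942: 23 years, of which 6 contain a Feb 29 — 17×365 + 6×366 = 8401 days.
October 1942: 31 − 21 = 10 days remain.
Then November (30), December (31), January (31), February 1943 (28), March (31), April (30), May (31): 30 + 31 + 31 + 28 + 31 + 30 + 31 = 212 days.
June 1–6, 1943: 6 days.
Residual: 228 days.
Total: 8629 days.
8629 mod 7 = 5, so 5 days after Tuesday is Sunday.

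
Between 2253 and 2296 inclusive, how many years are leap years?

Years divisible by 4 in [2253, 2296]: 2256, 2260, 2264, 2268, 2272, 2276, 2280, 2284, 2288, 2292, 2296.
No century exceptions apply. Count: 11.

11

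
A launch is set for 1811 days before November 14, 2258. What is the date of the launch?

November 29, 2253

Count 1811 days before November 14, 2258:
Day-of-year of November 29, 2253: 333.
Day-of-year of November 14, 2258: 318.
2253 has 365 days, so 365 − 333 = 32 days remain in 2253.
Full years: 2254: 365; 2255: 365; 2256: 366; 2257: 365. Sum = 1461.
Total: 32 + 1461 + 318 = 1811 days.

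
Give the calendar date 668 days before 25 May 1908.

27 July 1906

Count 668 days before May 25, 1908:
July 1906: 31 − 27 = 4 days remain.
Then 21 full months totalling 639 days.
May 1–25, 1908: 25 days.
Total: 4 + 639 + 25 = 668 days.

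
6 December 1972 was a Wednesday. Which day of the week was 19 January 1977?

Day-of-year of December 6, 1972: 341.
Day-of-year of January 19, 1977: 19.
1972 has 366 days, so 366 − 341 = 25 days remain in 1972.
Full years: 1973: 365; 1974: 365; 1975: 365; 1976: 366. Sum = 1461.
Total: 25 + 1461 + 19 = 1505 days.
1505 is a multiple of 7, so 19 January 1977 falls on the same weekday: Wednesday.

Wednesday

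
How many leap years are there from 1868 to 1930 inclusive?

Years divisible by 4: 1868, 1872, …, 1928 — 16 in all.
Of these, 1900 is divisible by 100 but not 400, so not leap.
Leap years: 16 − 1 = 15.

15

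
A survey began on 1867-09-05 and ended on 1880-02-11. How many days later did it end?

4542

Day-of-year of September 5, 1867: 248.
Day-of-year of February 11, 1880: 42.
1867 has 365 days, so 365 − 248 = 117 days remain in 1867.
Full years 1868–1879: 9 common + 3 leap = 9×365 + 3×366 = 4383 days.
Total: 117 + 4383 + 42 = 4542 days.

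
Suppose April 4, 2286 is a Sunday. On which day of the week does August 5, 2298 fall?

Friday

From April 4, 2286 to April 4, 2298: 12 years, of which 3 contain a Feb 29 — 9×365 + 3×366 = 4383 days.
April 2298: 30 − 4 = 26 days remain.
Then May (31), June (30), July (31): 31 + 30 + 31 = 92 days.
August 1–5, 2298: 5 days.
Residual: 123 days.
Total: 4506 days.
4506 mod 7 = 5, so 5 days after Sunday is Friday.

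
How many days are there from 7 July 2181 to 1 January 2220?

14056

From July 7, 2181 to July 7, 2219: 38 years, of which 8 contain a Feb 29 — 30×365 + 8×366 = 13878 days.
(2200 is not a leap year (divisible by 100 but not 400).)
July 2219: 31 − 7 = 24 days remain.
Then August (31), September (30), October (31), November (30), December (31): 31 + 30 + 31 + 30 + 31 = 153 days.
January 1, 2220: 1 day.
Residual: 178 days.
Total: 14056 days.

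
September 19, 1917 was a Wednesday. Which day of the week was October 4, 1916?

Wednesday

Count forward from the earlier date (October 4, 1916) to the later (September 19, 1917):
Day-of-year of October 4, 1916: 278.
Day-of-year of September 19, 1917: 262.
1916 has 366 days, so 366 − 278 = 88 days remain in 1916.
Total: 88 + 262 = 350 days.
350 is a multiple of 7, so October 4, 1916 falls on the same weekday: Wednesday.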